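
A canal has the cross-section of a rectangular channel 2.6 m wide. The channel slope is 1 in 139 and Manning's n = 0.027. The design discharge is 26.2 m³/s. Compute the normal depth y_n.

y_n = 3.35 m

Manning's equation rearranged: A R^(2/3) = nQ / (1·√S) = 0.027 × 26.2 / (√0.007194) = 8.34.
Trying y = 3.93 m: A R^(2/3) = 10.06 — over.
Trying y = 2.71 m: A R^(2/3) = 6.463 — short.
Trying y = 3.35 m: A R^(2/3) = 8.338 — close enough.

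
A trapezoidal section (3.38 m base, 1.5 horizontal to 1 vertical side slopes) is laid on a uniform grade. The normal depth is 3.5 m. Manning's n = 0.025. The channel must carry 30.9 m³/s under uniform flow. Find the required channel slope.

With bottom width b = 3.38 m and side slope z = 1.5: A = (b + zy)y = (3.38 + 1.5×3.5)×3.5 = 30.2 m²; P = b + 2y√(1+z²) = 3.38 + 2×3.5×1.803 = 16 m.
Hydraulic radius R = A/P = 30.2/16 = 1.888 m.
From Manning's equation, S = [nQ / (1 A R^(2/3))]² = [0.025 × 30.9 / (1 × 30.2 × 1.888^(2/3))]² = 0.00028.

S = 0.00028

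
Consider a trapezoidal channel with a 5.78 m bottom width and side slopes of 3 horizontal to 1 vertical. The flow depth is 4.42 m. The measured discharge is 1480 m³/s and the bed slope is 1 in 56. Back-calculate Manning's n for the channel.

With bottom width b = 5.78 m and side slope z = 3: A = (b + zy)y = (5.78 + 3×4.42)×4.42 = 84.16 m²; P = b + 2y√(1+z²) = 5.78 + 2×4.42×3.162 = 33.73 m.
Hydraulic radius R = A/P = 84.16/33.73 = 2.495 m.
Rearranging Manning's equation: n = (1/Q) A R^(2/3) S^(1/2) = (1/1480) × 84.16 × 2.495^(2/3) × √0.01786 = 0.014.

n = 0.014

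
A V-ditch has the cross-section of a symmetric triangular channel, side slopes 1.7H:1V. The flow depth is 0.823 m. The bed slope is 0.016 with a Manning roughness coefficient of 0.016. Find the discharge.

Q = 4.56 m³/s

For a triangular section with side slope z = 1.7: A = zy² = 1.7×0.823² = 1.151 m²; P = 2y√(1+z²) = 2×0.823×1.972 = 3.246 m.
Hydraulic radius R = A/P = 1.151/3.246 = 0.3547 m.
Manning's equation: Q = (1/n) A R^(2/3) S^(1/2) = (1/0.016) × 1.151 × 0.3547^(2/3) × 0.016^(1/2) = 4.56 m³/s.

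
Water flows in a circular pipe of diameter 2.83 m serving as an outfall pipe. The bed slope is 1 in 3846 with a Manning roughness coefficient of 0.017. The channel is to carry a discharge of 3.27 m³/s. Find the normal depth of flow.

y_n = 1.73 m

Manning's equation rearranged: A R^(2/3) = nQ / (1·√S) = 0.017 × 3.27 / (√0.00026) = 3.447.
Trying y = 2.03 m: A R^(2/3) = 4.315 — too large.
Trying y = 1.4 m: A R^(2/3) = 2.452 — too small.
Trying y = 1.73 m: A R^(2/3) = 3.452 — matches.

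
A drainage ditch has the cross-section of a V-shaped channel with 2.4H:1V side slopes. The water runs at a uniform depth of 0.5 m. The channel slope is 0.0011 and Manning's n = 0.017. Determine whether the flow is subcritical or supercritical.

For a triangular section with side slope z = 2.4: A = zy² = 2.4×0.5² = 0.6 m²; P = 2y√(1+z²) = 2×0.5×2.6 = 2.6 m.
Hydraulic radius R = A/P = 0.6/2.6 = 0.2308 m.
V = (1/n) R^(2/3) √S = (1/0.017) × 0.2308^(2/3) × √0.0011 = 0.734 m/s. Hydraulic depth D_h = A/T = 0.6/2.4 = 0.25 m.
Froude number Fr = V/√(g·D_h) = 0.734/√(9.81×0.25) = 0.469, which is less than 1, so the flow is subcritical.

subcritical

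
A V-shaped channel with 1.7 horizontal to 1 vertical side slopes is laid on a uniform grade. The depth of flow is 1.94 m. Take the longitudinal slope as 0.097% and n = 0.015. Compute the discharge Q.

Q = 11.8 m³/s

For a triangular section with side slope z = 1.7: A = zy² = 1.7×1.94² = 6.398 m²; P = 2y√(1+z²) = 2×1.94×1.972 = 7.653 m.
Hydraulic radius R = A/P = 6.398/7.653 = 0.8361 m.
Manning's equation: Q = (1/n) A R^(2/3) S^(1/2) = (1/0.015) × 6.398 × 0.8361^(2/3) × 0.00097^(1/2) = 11.8 m³/s.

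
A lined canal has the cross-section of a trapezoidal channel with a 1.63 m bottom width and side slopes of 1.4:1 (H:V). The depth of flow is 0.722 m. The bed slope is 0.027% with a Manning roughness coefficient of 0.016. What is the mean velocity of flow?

With bottom width b = 1.63 m and side slope z = 1.4: A = (b + zy)y = (1.63 + 1.4×0.722)×0.722 = 1.907 m²; P = b + 2y√(1+z²) = 1.63 + 2×0.722×1.72 = 4.114 m.
Hydraulic radius R = A/P = 1.907/4.114 = 0.4634 m.
From Manning's equation, V = (1/n) R^(2/3) S^(1/2) = (1/0.016) × 0.4634^(2/3) × 0.00027^(1/2) = 0.615 m/s.

V = 0.615 m/s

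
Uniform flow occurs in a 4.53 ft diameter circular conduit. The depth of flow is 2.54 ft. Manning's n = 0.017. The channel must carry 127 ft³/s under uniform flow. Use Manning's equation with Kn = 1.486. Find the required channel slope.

For a circular section of diameter D = 4.53 ft at depth y = 2.54 ft, the central angle is θ = 2 arccos(1 − 2y/D) = 3.385 rad. Then A = (D²/8)(θ − sin θ) = 9.301 ft² and P = Dθ/2 = 7.667 ft.
Hydraulic radius R = A/P = 9.301/7.667 = 1.213 ft.
From Manning's equation, S = [nQ / (1.486 A R^(2/3))]² = [0.017 × 127 / (1.486 × 9.301 × 1.213^(2/3))]² = 0.0189.

S = 0.0189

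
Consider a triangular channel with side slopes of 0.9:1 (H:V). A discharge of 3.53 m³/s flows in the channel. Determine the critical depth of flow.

y_c = 1.26 m

At critical depth, Q² T / (g A³) = 1, i.e. A³/T = Q²/g = 3.53²/9.81 = 1.27.
Try y = 0.995 m: A³/T = 0.395 — too small.
Try y = 1.26 m: A³/T = 1.286 — ≈ 1.27.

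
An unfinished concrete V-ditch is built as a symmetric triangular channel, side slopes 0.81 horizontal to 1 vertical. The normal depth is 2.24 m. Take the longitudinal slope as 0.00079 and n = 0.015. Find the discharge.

For a triangular section with side slope z = 0.81: A = zy² = 0.81×2.24² = 4.064 m²; P = 2y√(1+z²) = 2×2.24×1.287 = 5.765 m.
Hydraulic radius R = A/P = 4.064/5.765 = 0.705 m.
Manning's equation: Q = (1/n) A R^(2/3) S^(1/2) = (1/0.015) × 4.064 × 0.705^(2/3) × 0.00079^(1/2) = 6.03 m³/s.

Q = 6.03 m³/s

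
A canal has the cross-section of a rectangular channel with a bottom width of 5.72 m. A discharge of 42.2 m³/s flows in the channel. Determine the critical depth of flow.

y_c = 1.77 m

For a rectangular channel, critical depth y_c = (q²/g)^(1/3) where q = Q/b = 42.2/5.72 = 7.378 m²/s.
So y_c = (7.378²/9.81)^(1/3) = 1.77 m.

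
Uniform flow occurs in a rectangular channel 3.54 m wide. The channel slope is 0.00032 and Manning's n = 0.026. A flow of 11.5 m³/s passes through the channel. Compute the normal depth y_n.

y_n = 4.1 m

Manning's equation rearranged: A R^(2/3) = nQ / (1·√S) = 0.026 × 11.5 / (√0.00032) = 16.71.
At y = 3.25 m: A R^(2/3) = 12.6 — low.
At y = 4.1 m: A R^(2/3) = 16.72 — matches.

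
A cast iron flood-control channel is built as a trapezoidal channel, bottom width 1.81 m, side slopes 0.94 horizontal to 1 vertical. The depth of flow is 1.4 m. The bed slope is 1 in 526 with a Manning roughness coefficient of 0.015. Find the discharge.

Q = 10.7 m³/s

With bottom width b = 1.81 m and side slope z = 0.94: A = (b + zy)y = (1.81 + 0.94×1.4)×1.4 = 4.376 m²; P = b + 2y√(1+z²) = 1.81 + 2×1.4×1.372 = 5.653 m.
Hydraulic radius R = A/P = 4.376/5.653 = 0.7742 m.
Manning's equation: Q = (1/n) A R^(2/3) S^(1/2) = (1/0.015) × 4.376 × 0.7742^(2/3) × 0.001901^(1/2) = 10.7 m³/s.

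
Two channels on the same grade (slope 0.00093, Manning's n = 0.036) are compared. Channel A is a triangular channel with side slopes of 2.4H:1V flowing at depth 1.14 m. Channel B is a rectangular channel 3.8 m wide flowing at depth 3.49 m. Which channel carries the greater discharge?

channel B

Channel A: For a triangular section with side slope z = 2.4: A = zy² = 2.4×1.14² = 3.119 m²; P = 2y√(1+z²) = 2×1.14×2.6 = 5.928 m. Hydraulic radius R = A/P = 3.119/5.928 = 0.5262 m. Q_A = (1/0.036)·3.119·0.5262^(2/3)·√0.00093 = 1.722 m³/s.
Channel B: Flow area A = b·y = 3.8 × 3.49 = 13.26 m². Wetted perimeter P = b + 2y = 3.8 + 2×3.49 = 10.78 m. Hydraulic radius R = A/P = 13.26/10.78 = 1.23 m. Q_B = (1/0.036)·13.26·1.23^(2/3)·√0.00093 = 12.9 m³/s.
Q_A = 1.722 m³/s vs Q_B = 12.9 m³/s, so channel B carries more.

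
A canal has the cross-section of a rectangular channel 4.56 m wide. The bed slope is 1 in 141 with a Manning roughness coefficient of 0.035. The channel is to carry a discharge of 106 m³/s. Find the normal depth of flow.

y_n = 6.77 m

Manning's equation rearranged: A R^(2/3) = nQ / (1·√S) = 0.035 × 106 / (√0.007092) = 44.05.
Trying y = 7.86 m: A R^(2/3) = 52.39 — over.
Trying y = 6.03 m: A R^(2/3) = 38.46 — short.
Trying y = 6.77 m: A R^(2/3) = 44.07 — close enough.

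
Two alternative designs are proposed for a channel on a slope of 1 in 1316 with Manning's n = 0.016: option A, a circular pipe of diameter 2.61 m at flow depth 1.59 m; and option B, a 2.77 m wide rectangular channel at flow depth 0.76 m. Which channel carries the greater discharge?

Channel A: For a circular section of diameter D = 2.61 m at depth y = 1.59 m, the central angle is θ = 2 arccos(1 − 2y/D) = 3.582 rad. Then A = (D²/8)(θ − sin θ) = 3.413 m² and P = Dθ/2 = 4.674 m. Hydraulic radius R = A/P = 3.413/4.674 = 0.7301 m. Q_A = (1/0.016)·3.413·0.7301^(2/3)·√0.0007599 = 4.768 m³/s.
Channel B: Flow area A = b·y = 2.77 × 0.76 = 2.105 m². Wetted perimeter P = b + 2y = 2.77 + 2×0.76 = 4.29 m. Hydraulic radius R = A/P = 2.105/4.29 = 0.4907 m. Q_B = (1/0.016)·2.105·0.4907^(2/3)·√0.0007599 = 2.257 m³/s.
Q_A = 4.768 m³/s vs Q_B = 2.257 m³/s, so channel A carries more.

channel A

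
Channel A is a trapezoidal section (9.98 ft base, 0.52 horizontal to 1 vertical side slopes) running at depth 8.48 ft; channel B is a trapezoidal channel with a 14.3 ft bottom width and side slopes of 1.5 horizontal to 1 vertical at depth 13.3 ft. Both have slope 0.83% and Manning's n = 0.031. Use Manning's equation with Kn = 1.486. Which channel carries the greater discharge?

channel B

Channel A: With bottom width b = 9.98 ft and side slope z = 0.52: A = (b + zy)y = (9.98 + 0.52×8.48)×8.48 = 122 ft²; P = b + 2y√(1+z²) = 9.98 + 2×8.48×1.127 = 29.1 ft. Hydraulic radius R = A/P = 122/29.1 = 4.194 ft. Q_A = (1.486/0.031)·122·4.194^(2/3)·√0.0083 = 1386 ft³/s.
Channel B: With bottom width b = 14.3 ft and side slope z = 1.5: A = (b + zy)y = (14.3 + 1.5×13.3)×13.3 = 455.5 ft²; P = b + 2y√(1+z²) = 14.3 + 2×13.3×1.803 = 62.25 ft. Hydraulic radius R = A/P = 455.5/62.25 = 7.317 ft. Q_B = (1.486/0.031)·455.5·7.317^(2/3)·√0.0083 = 7498 ft³/s.
Q_A = 1386 ft³/s vs Q_B = 7498 ft³/s, so channel B carries more.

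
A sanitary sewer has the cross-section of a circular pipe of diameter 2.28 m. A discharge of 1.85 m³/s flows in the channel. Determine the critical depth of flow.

y_c = 0.616 m

At critical depth, Q² T / (g A³) = 1, i.e. A³/T = Q²/g = 1.85²/9.81 = 0.3489.
Trying y = 0.496 m: A³/T = 0.1497 — too small.
Trying y = 0.747 m: A³/T = 0.7358 — too large.
Trying y = 0.616 m: A³/T = 0.3484 — matches.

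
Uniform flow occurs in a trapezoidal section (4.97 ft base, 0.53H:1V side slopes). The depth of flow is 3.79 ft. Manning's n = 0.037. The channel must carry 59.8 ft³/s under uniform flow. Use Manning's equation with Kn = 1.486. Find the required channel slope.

With bottom width b = 4.97 ft and side slope z = 0.53: A = (b + zy)y = (4.97 + 0.53×3.79)×3.79 = 26.45 ft²; P = b + 2y√(1+z²) = 4.97 + 2×3.79×1.132 = 13.55 ft.
Hydraulic radius R = A/P = 26.45/13.55 = 1.952 ft.
From Manning's equation, S = [nQ / (1.486 A R^(2/3))]² = [0.037 × 59.8 / (1.486 × 26.45 × 1.952^(2/3))]² = 0.0013.

S = 0.0013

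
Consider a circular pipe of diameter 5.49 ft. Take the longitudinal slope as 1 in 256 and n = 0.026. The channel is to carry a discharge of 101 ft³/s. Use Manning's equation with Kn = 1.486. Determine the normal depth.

y_n = 4.35 ft

Manning's equation rearranged: A R^(2/3) = nQ / (1.486·√S) = 0.026 × 101 / (1.486 × √0.003906) = 28.27.
Try y = 3.87 ft: A R^(2/3) = 24.7 — short.
Try y = 4.35 ft: A R^(2/3) = 28.3 — close enough.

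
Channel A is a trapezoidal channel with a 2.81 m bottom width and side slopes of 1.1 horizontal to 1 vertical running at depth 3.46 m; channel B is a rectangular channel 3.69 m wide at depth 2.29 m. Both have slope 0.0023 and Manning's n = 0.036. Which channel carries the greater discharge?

Channel A: With bottom width b = 2.81 m and side slope z = 1.1: A = (b + zy)y = (2.81 + 1.1×3.46)×3.46 = 22.89 m²; P = b + 2y√(1+z²) = 2.81 + 2×3.46×1.487 = 13.1 m. Hydraulic radius R = A/P = 22.89/13.1 = 1.748 m. Q_A = (1/0.036)·22.89·1.748^(2/3)·√0.0023 = 44.25 m³/s.
Channel B: Flow area A = b·y = 3.69 × 2.29 = 8.45 m². Wetted perimeter P = b + 2y = 3.69 + 2×2.29 = 8.27 m. Hydraulic radius R = A/P = 8.45/8.27 = 1.022 m. Q_B = (1/0.036)·8.45·1.022^(2/3)·√0.0023 = 11.42 m³/s.
Q_A = 44.25 m³/s vs Q_B = 11.42 m³/s, so channel A carries more.

channel A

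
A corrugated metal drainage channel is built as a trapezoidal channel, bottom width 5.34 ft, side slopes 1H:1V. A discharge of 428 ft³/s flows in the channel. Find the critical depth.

At critical depth, Q² T / (g A³) = 1, i.e. A³/T = Q²/g = 428²/32.2 = 5689.
Trying y = 5.14 ft: A³/T = 10010 — high.
Trying y = 3.46 ft: A³/T = 2302 — low.
Trying y = 4.43 ft: A³/T = 5710 — matches.

y_c = 4.43 ft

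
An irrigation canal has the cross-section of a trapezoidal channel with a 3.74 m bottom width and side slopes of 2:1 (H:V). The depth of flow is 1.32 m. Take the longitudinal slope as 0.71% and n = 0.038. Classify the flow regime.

subcritical

With bottom width b = 3.74 m and side slope z = 2: A = (b + zy)y = (3.74 + 2×1.32)×1.32 = 8.422 m²; P = b + 2y√(1+z²) = 3.74 + 2×1.32×2.236 = 9.643 m.
Hydraulic radius R = A/P = 8.422/9.643 = 0.8733 m.
V = (1/n) R^(2/3) √S = (1/0.038) × 0.8733^(2/3) × √0.0071 = 2.026 m/s. Hydraulic depth D_h = A/T = 8.422/9.02 = 0.9337 m.
Froude number Fr = V/√(g·D_h) = 2.026/√(9.81×0.9337) = 0.669, which is less than 1, so the flow is subcritical.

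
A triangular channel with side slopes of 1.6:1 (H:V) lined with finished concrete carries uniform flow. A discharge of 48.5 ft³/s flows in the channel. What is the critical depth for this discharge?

At critical depth, Q² T / (g A³) = 1, i.e. A³/T = Q²/g = 48.5²/32.2 = 73.05.
Try y = 1.8 ft: A³/T = 24.19 — low.
Try y = 2.58 ft: A³/T = 146.3 — high.
Try y = 2.25 ft: A³/T = 73.81 — ≈ 73.05.

y_c = 2.25 ft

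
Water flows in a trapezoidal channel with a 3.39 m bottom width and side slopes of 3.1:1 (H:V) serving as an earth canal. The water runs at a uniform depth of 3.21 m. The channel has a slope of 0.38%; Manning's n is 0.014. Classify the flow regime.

supercritical

With bottom width b = 3.39 m and side slope z = 3.1: A = (b + zy)y = (3.39 + 3.1×3.21)×3.21 = 42.82 m²; P = b + 2y√(1+z²) = 3.39 + 2×3.21×3.257 = 24.3 m.
Hydraulic radius R = A/P = 42.82/24.3 = 1.762 m.
V = (1/n) R^(2/3) √S = (1/0.014) × 1.762^(2/3) × √0.0038 = 6.424 m/s. Hydraulic depth D_h = A/T = 42.82/23.29 = 1.839 m.
Froude number Fr = V/√(g·D_h) = 6.424/√(9.81×1.839) = 1.51, which is greater than 1, so the flow is supercritical.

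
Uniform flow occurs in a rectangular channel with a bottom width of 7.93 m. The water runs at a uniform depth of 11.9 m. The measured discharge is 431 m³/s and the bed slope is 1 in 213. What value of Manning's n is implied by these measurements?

Flow area A = b·y = 7.93 × 11.9 = 94.37 m². Wetted perimeter P = b + 2y = 7.93 + 2×11.9 = 31.73 m.
Hydraulic radius R = A/P = 94.37/31.73 = 2.974 m.
Rearranging Manning's equation: n = (1/Q) A R^(2/3) S^(1/2) = (1/431) × 94.37 × 2.974^(2/3) × √0.004695 = 0.031.

n = 0.031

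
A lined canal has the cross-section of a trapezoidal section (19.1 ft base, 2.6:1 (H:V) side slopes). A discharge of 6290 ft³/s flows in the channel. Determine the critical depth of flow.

At critical depth, Q² T / (g A³) = 1, i.e. A³/T = Q²/g = 6290²/32.2 = 1229000.
At y = 11.3 ft: A³/T = 2112000 — over.
At y = 7.84 ft: A³/T = 495500 — short.
At y = 9.88 ft: A³/T = 1229000 — close enough.

y_c = 9.88 ft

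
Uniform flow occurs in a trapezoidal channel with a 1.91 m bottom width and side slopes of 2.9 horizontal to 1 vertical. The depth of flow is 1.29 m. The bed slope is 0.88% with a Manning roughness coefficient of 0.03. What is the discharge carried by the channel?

Q = 18.7 m³/s

With bottom width b = 1.91 m and side slope z = 2.9: A = (b + zy)y = (1.91 + 2.9×1.29)×1.29 = 7.29 m²; P = b + 2y√(1+z²) = 1.91 + 2×1.29×3.068 = 9.824 m.
Hydraulic radius R = A/P = 7.29/9.824 = 0.742 m.
Manning's equation: Q = (1/n) A R^(2/3) S^(1/2) = (1/0.03) × 7.29 × 0.742^(2/3) × 0.0088^(1/2) = 18.7 m³/s.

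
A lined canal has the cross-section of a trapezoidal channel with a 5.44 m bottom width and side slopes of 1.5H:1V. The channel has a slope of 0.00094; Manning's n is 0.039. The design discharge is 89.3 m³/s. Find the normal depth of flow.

y_n = 4.74 m

Manning's equation rearranged: A R^(2/3) = nQ / (1·√S) = 0.039 × 89.3 / (√0.00094) = 113.6.
Try y = 3.78 m: A R^(2/3) = 71.09 — too small.
Try y = 6.04 m: A R^(2/3) = 190.9 — too large.
Try y = 4.74 m: A R^(2/3) = 113.6 — close enough.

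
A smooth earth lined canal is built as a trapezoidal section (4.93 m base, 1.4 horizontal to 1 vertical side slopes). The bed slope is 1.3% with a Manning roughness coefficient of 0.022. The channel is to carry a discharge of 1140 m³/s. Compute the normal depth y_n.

y_n = 6.73 m

Manning's equation rearranged: A R^(2/3) = nQ / (1·√S) = 0.022 × 1140 / (√0.013) = 220.
Try y = 7.54 m: A R^(2/3) = 283.4 — too large.
Try y = 5.73 m: A R^(2/3) = 154.8 — too small.
Try y = 6.73 m: A R^(2/3) = 220.1 — close enough.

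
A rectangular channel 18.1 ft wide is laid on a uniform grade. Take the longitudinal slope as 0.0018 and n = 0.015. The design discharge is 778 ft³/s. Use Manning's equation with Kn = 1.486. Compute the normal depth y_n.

y_n = 4.78 ft

Manning's equation rearranged: A R^(2/3) = nQ / (1.486·√S) = 0.015 × 778 / (1.486 × √0.0018) = 185.1.
At y = 3.61 ft: A R^(2/3) = 122.9 — short.
At y = 5.64 ft: A R^(2/3) = 234.2 — over.
At y = 4.78 ft: A R^(2/3) = 185 — close enough.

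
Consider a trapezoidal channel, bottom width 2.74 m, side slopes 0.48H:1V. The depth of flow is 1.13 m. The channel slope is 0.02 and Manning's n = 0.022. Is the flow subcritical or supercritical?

supercritical

With bottom width b = 2.74 m and side slope z = 0.48: A = (b + zy)y = (2.74 + 0.48×1.13)×1.13 = 3.709 m²; P = b + 2y√(1+z²) = 2.74 + 2×1.13×1.109 = 5.247 m.
Hydraulic radius R = A/P = 3.709/5.247 = 0.7069 m.
V = (1/n) R^(2/3) √S = (1/0.022) × 0.7069^(2/3) × √0.02 = 5.101 m/s. Hydraulic depth D_h = A/T = 3.709/3.825 = 0.9698 m.
Froude number Fr = V/√(g·D_h) = 5.101/√(9.81×0.9698) = 1.65, which is greater than 1, so the flow is supercritical.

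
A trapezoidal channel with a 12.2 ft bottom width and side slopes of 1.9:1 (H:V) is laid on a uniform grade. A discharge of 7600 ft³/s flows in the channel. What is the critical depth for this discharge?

At critical depth, Q² T / (g A³) = 1, i.e. A³/T = Q²/g = 7600²/32.2 = 1794000.
Trying y = 9.47 ft: A³/T = 485100 — low.
Trying y = 13 ft: A³/T = 1792000 — ≈ 1794000.

y_c = 13 ft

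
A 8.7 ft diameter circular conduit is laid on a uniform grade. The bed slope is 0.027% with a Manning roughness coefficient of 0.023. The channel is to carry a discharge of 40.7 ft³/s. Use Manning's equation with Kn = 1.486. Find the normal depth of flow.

Manning's equation rearranged: A R^(2/3) = nQ / (1.486·√S) = 0.023 × 40.7 / (1.486 × √0.00027) = 38.34.
At y = 2.64 ft: A R^(2/3) = 19.98 — too small.
At y = 4.22 ft: A R^(2/3) = 47.38 — too large.
At y = 3.74 ft: A R^(2/3) = 38.32 — matches.

y_n = 3.74 ft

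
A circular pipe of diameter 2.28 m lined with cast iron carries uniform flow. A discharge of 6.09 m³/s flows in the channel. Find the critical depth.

At critical depth, Q² T / (g A³) = 1, i.e. A³/T = Q²/g = 6.09²/9.81 = 3.781.
At y = 0.981 m: A³/T = 2.1 — low.
At y = 1.29 m: A³/T = 5.983 — high.
At y = 1.14 m: A³/T = 3.731 — close enough.

y_c = 1.14 m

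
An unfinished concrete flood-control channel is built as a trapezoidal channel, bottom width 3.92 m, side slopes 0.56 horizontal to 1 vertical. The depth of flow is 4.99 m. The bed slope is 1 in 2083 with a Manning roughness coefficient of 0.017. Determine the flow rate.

Q = 72.6 m³/s

With bottom width b = 3.92 m and side slope z = 0.56: A = (b + zy)y = (3.92 + 0.56×4.99)×4.99 = 33.5 m²; P = b + 2y√(1+z²) = 3.92 + 2×4.99×1.146 = 15.36 m.
Hydraulic radius R = A/P = 33.5/15.36 = 2.182 m.
Manning's equation: Q = (1/n) A R^(2/3) S^(1/2) = (1/0.017) × 33.5 × 2.182^(2/3) × 0.0004801^(1/2) = 72.6 m³/s.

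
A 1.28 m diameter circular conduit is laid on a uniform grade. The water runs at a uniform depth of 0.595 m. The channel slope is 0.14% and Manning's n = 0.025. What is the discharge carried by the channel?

Q = 0.397 m³/s

For a circular section of diameter D = 1.28 m at depth y = 0.595 m, the central angle is θ = 2 arccos(1 − 2y/D) = 3.001 rad. Then A = (D²/8)(θ − sin θ) = 0.5858 m² and P = Dθ/2 = 1.921 m.
Hydraulic radius R = A/P = 0.5858/1.921 = 0.305 m.
Manning's equation: Q = (1/n) A R^(2/3) S^(1/2) = (1/0.025) × 0.5858 × 0.305^(2/3) × 0.0014^(1/2) = 0.397 m³/s.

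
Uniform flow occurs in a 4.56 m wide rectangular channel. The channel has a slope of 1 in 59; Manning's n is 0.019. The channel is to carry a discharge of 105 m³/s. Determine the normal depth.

y_n = 2.87 m

Manning's equation rearranged: A R^(2/3) = nQ / (1·√S) = 0.019 × 105 / (√0.01695) = 15.32.
Trying y = 3.61 m: A R^(2/3) = 20.58 — too large.
Trying y = 2.23 m: A R^(2/3) = 11.01 — too small.
Trying y = 2.87 m: A R^(2/3) = 15.35 — ≈ 15.32.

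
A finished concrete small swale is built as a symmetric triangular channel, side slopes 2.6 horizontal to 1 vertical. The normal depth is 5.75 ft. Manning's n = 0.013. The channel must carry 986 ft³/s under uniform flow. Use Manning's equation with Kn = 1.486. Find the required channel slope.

S = 0.0027

For a triangular section with side slope z = 2.6: A = zy² = 2.6×5.75² = 85.96 ft²; P = 2y√(1+z²) = 2×5.75×2.786 = 32.04 ft.
Hydraulic radius R = A/P = 85.96/32.04 = 2.683 ft.
From Manning's equation, S = [nQ / (1.486 A R^(2/3))]² = [0.013 × 986 / (1.486 × 85.96 × 2.683^(2/3))]² = 0.0027.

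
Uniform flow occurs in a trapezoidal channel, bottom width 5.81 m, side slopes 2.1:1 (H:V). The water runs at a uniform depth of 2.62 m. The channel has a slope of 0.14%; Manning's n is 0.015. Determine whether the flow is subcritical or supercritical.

With bottom width b = 5.81 m and side slope z = 2.1: A = (b + zy)y = (5.81 + 2.1×2.62)×2.62 = 29.64 m²; P = b + 2y√(1+z²) = 5.81 + 2×2.62×2.326 = 18 m.
Hydraulic radius R = A/P = 29.64/18 = 1.647 m.
V = (1/n) R^(2/3) √S = (1/0.015) × 1.647^(2/3) × √0.0014 = 3.478 m/s. Hydraulic depth D_h = A/T = 29.64/16.81 = 1.763 m.
Froude number Fr = V/√(g·D_h) = 3.478/√(9.81×1.763) = 0.836, which is less than 1, so the flow is subcritical.

subcritical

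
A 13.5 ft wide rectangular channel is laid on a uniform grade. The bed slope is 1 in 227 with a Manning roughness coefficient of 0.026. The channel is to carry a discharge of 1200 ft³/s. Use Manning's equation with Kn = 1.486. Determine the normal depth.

Manning's equation rearranged: A R^(2/3) = nQ / (1.486·√S) = 0.026 × 1200 / (1.486 × √0.004405) = 316.3.
At y = 7.46 ft: A R^(2/3) = 234.1 — low.
At y = 11.5 ft: A R^(2/3) = 407.6 — high.
At y = 9.41 ft: A R^(2/3) = 316.4 — ≈ 316.3.

y_n = 9.41 ft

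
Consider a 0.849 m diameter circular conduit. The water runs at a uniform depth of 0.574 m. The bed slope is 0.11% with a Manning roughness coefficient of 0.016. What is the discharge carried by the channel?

Q = 0.334 m³/s

For a circular section of diameter D = 0.849 m at depth y = 0.574 m, the central angle is θ = 2 arccos(1 − 2y/D) = 3.861 rad. Then A = (D²/8)(θ − sin θ) = 0.4073 m² and P = Dθ/2 = 1.639 m.
Hydraulic radius R = A/P = 0.4073/1.639 = 0.2485 m.
Manning's equation: Q = (1/n) A R^(2/3) S^(1/2) = (1/0.016) × 0.4073 × 0.2485^(2/3) × 0.0011^(1/2) = 0.334 m³/s.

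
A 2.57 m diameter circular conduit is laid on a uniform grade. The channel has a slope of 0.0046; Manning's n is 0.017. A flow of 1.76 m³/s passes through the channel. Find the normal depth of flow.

y_n = 0.586 m

Manning's equation rearranged: A R^(2/3) = nQ / (1·√S) = 0.017 × 1.76 / (√0.0046) = 0.4411.
At y = 0.457 m: A R^(2/3) = 0.2663 — low.
At y = 0.72 m: A R^(2/3) = 0.6621 — high.
At y = 0.586 m: A R^(2/3) = 0.4404 — matches.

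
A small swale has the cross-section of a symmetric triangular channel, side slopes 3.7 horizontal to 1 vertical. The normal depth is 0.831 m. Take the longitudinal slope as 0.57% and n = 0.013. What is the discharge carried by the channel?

Q = 8.07 m³/s

For a triangular section with side slope z = 3.7: A = zy² = 3.7×0.831² = 2.555 m²; P = 2y√(1+z²) = 2×0.831×3.833 = 6.37 m.
Hydraulic radius R = A/P = 2.555/6.37 = 0.4011 m.
Manning's equation: Q = (1/n) A R^(2/3) S^(1/2) = (1/0.013) × 2.555 × 0.4011^(2/3) × 0.0057^(1/2) = 8.07 m³/s.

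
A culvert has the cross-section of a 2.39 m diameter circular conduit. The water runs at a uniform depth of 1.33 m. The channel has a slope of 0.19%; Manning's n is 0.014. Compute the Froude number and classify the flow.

For a circular section of diameter D = 2.39 m at depth y = 1.33 m, the central angle is θ = 2 arccos(1 − 2y/D) = 3.368 rad. Then A = (D²/8)(θ − sin θ) = 2.565 m² and P = Dθ/2 = 4.025 m.
Hydraulic radius R = A/P = 2.565/4.025 = 0.6373 m.
V = (1/n) R^(2/3) √S = (1/0.014) × 0.6373^(2/3) × √0.0019 = 2.306 m/s. Hydraulic depth D_h = A/T = 2.565/2.375 = 1.08 m.
Froude number Fr = V/√(g·D_h) = 2.306/√(9.81×1.08) = 0.708, which is less than 1, so the flow is subcritical.

subcritical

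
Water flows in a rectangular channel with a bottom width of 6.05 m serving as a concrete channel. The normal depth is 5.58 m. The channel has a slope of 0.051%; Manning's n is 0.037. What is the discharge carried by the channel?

Flow area A = b·y = 6.05 × 5.58 = 33.76 m². Wetted perimeter P = b + 2y = 6.05 + 2×5.58 = 17.21 m.
Hydraulic radius R = A/P = 33.76/17.21 = 1.962 m.
Manning's equation: Q = (1/n) A R^(2/3) S^(1/2) = (1/0.037) × 33.76 × 1.962^(2/3) × 0.00051^(1/2) = 32.3 m³/s.

Q = 32.3 m³/s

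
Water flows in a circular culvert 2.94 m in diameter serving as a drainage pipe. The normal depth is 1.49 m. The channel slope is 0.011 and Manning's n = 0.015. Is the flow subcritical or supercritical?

For a circular section of diameter D = 2.94 m at depth y = 1.49 m, the central angle is θ = 2 arccos(1 − 2y/D) = 3.169 rad. Then A = (D²/8)(θ − sin θ) = 3.453 m² and P = Dθ/2 = 4.658 m.
Hydraulic radius R = A/P = 3.453/4.658 = 0.7413 m.
V = (1/n) R^(2/3) √S = (1/0.015) × 0.7413^(2/3) × √0.011 = 5.727 m/s. Hydraulic depth D_h = A/T = 3.453/2.94 = 1.175 m.
Froude number Fr = V/√(g·D_h) = 5.727/√(9.81×1.175) = 1.69, which is greater than 1, so the flow is supercritical.

supercritical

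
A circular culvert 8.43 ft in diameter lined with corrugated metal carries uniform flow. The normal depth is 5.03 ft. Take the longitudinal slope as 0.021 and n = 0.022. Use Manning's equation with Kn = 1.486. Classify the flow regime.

For a circular section of diameter D = 8.43 ft at depth y = 5.03 ft, the central angle is θ = 2 arccos(1 − 2y/D) = 3.531 rad. Then A = (D²/8)(θ − sin θ) = 34.73 ft² and P = Dθ/2 = 14.88 ft.
Hydraulic radius R = A/P = 34.73/14.88 = 2.334 ft.
V = (1.486/n) R^(2/3) √S = (1.486/0.022) × 2.334^(2/3) × √0.021 = 17.22 ft/s. Hydraulic depth D_h = A/T = 34.73/8.271 = 4.2 ft.
Froude number Fr = V/√(g·D_h) = 17.22/√(32.2×4.2) = 1.48, which is greater than 1, so the flow is supercritical.

supercritical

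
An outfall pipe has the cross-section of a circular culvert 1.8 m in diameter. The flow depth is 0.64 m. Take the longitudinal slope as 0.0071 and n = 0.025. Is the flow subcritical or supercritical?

subcritical

For a circular section of diameter D = 1.8 m at depth y = 0.64 m, the central angle is θ = 2 arccos(1 − 2y/D) = 2.555 rad. Then A = (D²/8)(θ − sin θ) = 0.8109 m² and P = Dθ/2 = 2.3 m.
Hydraulic radius R = A/P = 0.8109/2.3 = 0.3526 m.
V = (1/n) R^(2/3) √S = (1/0.025) × 0.3526^(2/3) × √0.0071 = 1.682 m/s. Hydraulic depth D_h = A/T = 0.8109/1.723 = 0.4706 m.
Froude number Fr = V/√(g·D_h) = 1.682/√(9.81×0.4706) = 0.783, which is less than 1, so the flow is subcritical.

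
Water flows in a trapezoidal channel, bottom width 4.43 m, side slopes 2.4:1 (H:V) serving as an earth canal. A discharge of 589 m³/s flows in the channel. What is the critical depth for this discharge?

At critical depth, Q² T / (g A³) = 1, i.e. A³/T = Q²/g = 589²/9.81 = 35360.
Trying y = 7.08 m: A³/T = 90820 — over.
Trying y = 4.77 m: A³/T = 15900 — short.
Trying y = 5.73 m: A³/T = 35410 — close enough.

y_c = 5.73 m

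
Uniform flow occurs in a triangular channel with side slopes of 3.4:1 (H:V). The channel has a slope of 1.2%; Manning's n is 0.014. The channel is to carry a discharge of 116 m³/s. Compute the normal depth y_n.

Manning's equation rearranged: A R^(2/3) = nQ / (1·√S) = 0.014 × 116 / (√0.012) = 14.83.
Try y = 2.29 m: A R^(2/3) = 18.98 — over.
Try y = 1.51 m: A R^(2/3) = 6.252 — short.
Try y = 2.09 m: A R^(2/3) = 14.88 — ≈ 14.83.

y_n = 2.09 m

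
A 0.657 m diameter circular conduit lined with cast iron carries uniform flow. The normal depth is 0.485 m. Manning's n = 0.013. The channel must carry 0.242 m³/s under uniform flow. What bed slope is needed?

For a circular section of diameter D = 0.657 m at depth y = 0.485 m, the central angle is θ = 2 arccos(1 − 2y/D) = 4.135 rad. Then A = (D²/8)(θ − sin θ) = 0.2683 m² and P = Dθ/2 = 1.358 m.
Hydraulic radius R = A/P = 0.2683/1.358 = 0.1975 m.
From Manning's equation, S = [nQ / (1 A R^(2/3))]² = [0.013 × 0.242 / (1 × 0.2683 × 0.1975^(2/3))]² = 0.0012.

S = 0.0012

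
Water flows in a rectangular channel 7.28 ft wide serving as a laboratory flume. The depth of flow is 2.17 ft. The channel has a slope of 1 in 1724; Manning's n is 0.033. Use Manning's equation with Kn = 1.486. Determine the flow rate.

Q = 21 ft³/s

Flow area A = b·y = 7.28 × 2.17 = 15.8 ft². Wetted perimeter P = b + 2y = 7.28 + 2×2.17 = 11.62 ft.
Hydraulic radius R = A/P = 15.8/11.62 = 1.36 ft.
Manning's equation: Q = (1.486/n) A R^(2/3) S^(1/2) = (1.486/0.033) × 15.8 × 1.36^(2/3) × 0.00058^(1/2) = 21 ft³/s.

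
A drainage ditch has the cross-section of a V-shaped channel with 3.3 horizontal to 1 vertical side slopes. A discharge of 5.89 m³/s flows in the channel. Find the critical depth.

y_c = 0.917 m

At critical depth, Q² T / (g A³) = 1, i.e. A³/T = Q²/g = 5.89²/9.81 = 3.536.
Trying y = 1.17 m: A³/T = 11.94 — high.
Trying y = 0.768 m: A³/T = 1.455 — low.
Trying y = 0.917 m: A³/T = 3.531 — ≈ 3.536.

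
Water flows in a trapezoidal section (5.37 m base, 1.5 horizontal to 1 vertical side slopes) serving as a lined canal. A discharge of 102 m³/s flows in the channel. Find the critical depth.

At critical depth, Q² T / (g A³) = 1, i.e. A³/T = Q²/g = 102²/9.81 = 1061.
At y = 3.31 m: A³/T = 2617 — over.
At y = 2.12 m: A³/T = 507.7 — short.
At y = 2.6 m: A³/T = 1063 — ≈ 1061.

y_c = 2.6 m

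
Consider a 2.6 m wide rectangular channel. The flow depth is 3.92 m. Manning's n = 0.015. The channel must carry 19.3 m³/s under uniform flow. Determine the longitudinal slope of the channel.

Flow area A = b·y = 2.6 × 3.92 = 10.19 m². Wetted perimeter P = b + 2y = 2.6 + 2×3.92 = 10.44 m.
Hydraulic radius R = A/P = 10.19/10.44 = 0.9762 m.
From Manning's equation, S = [nQ / (1 A R^(2/3))]² = [0.015 × 19.3 / (1 × 10.19 × 0.9762^(2/3))]² = 0.000833.

S = 0.000833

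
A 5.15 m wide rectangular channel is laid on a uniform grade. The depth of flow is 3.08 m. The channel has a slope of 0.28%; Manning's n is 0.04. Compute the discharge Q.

Q = 26.3 m³/s

Flow area A = b·y = 5.15 × 3.08 = 15.86 m². Wetted perimeter P = b + 2y = 5.15 + 2×3.08 = 11.31 m.
Hydraulic radius R = A/P = 15.86/11.31 = 1.402 m.
Manning's equation: Q = (1/n) A R^(2/3) S^(1/2) = (1/0.04) × 15.86 × 1.402^(2/3) × 0.0028^(1/2) = 26.3 m³/s.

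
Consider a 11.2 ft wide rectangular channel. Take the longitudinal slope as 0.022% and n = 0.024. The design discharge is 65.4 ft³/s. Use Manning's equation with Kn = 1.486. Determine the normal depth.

Manning's equation rearranged: A R^(2/3) = nQ / (1.486·√S) = 0.024 × 65.4 / (1.486 × √0.00022) = 71.21.
Trying y = 3.34 ft: A R^(2/3) = 61.19 — short.
Trying y = 4.06 ft: A R^(2/3) = 80.46 — over.
Trying y = 3.72 ft: A R^(2/3) = 71.23 — close enough.

y_n = 3.72 ft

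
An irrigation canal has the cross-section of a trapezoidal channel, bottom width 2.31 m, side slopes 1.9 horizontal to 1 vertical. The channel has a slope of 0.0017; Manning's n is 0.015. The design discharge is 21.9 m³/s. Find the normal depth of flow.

y_n = 1.58 m

Manning's equation rearranged: A R^(2/3) = nQ / (1·√S) = 0.015 × 21.9 / (√0.0017) = 7.967.
Try y = 1.4 m: A R^(2/3) = 6.175 — short.
Try y = 1.95 m: A R^(2/3) = 12.48 — over.
Try y = 1.58 m: A R^(2/3) = 7.955 — close enough.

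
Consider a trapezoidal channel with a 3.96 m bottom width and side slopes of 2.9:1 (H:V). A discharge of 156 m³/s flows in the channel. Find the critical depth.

At critical depth, Q² T / (g A³) = 1, i.e. A³/T = Q²/g = 156²/9.81 = 2481.
At y = 2.47 m: A³/T = 1134 — short.
At y = 3.5 m: A³/T = 4965 — over.
At y = 2.98 m: A³/T = 2493 — ≈ 2481.

y_c = 2.98 m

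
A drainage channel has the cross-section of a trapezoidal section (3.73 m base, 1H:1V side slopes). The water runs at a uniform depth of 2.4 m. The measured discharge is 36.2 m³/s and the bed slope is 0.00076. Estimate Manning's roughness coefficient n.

n = 0.014

With bottom width b = 3.73 m and side slope z = 1: A = (b + zy)y = (3.73 + 1×2.4)×2.4 = 14.71 m²; P = b + 2y√(1+z²) = 3.73 + 2×2.4×1.414 = 10.52 m.
Hydraulic radius R = A/P = 14.71/10.52 = 1.399 m.
Rearranging Manning's equation: n = (1/Q) A R^(2/3) S^(1/2) = (1/36.2) × 14.71 × 1.399^(2/3) × √0.00076 = 0.014.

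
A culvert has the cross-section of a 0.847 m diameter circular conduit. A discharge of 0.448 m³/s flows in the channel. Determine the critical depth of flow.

y_c = 0.396 m

At critical depth, Q² T / (g A³) = 1, i.e. A³/T = Q²/g = 0.448²/9.81 = 0.02046.
Try y = 0.487 m: A³/T = 0.04502 — too large.
Try y = 0.319 m: A³/T = 0.008912 — too small.
Try y = 0.396 m: A³/T = 0.02043 — close enough.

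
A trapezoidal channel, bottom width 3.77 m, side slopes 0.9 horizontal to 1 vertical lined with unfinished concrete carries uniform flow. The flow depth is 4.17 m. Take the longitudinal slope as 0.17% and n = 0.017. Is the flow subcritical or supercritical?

With bottom width b = 3.77 m and side slope z = 0.9: A = (b + zy)y = (3.77 + 0.9×4.17)×4.17 = 31.37 m²; P = b + 2y√(1+z²) = 3.77 + 2×4.17×1.345 = 14.99 m.
Hydraulic radius R = A/P = 31.37/14.99 = 2.093 m.
V = (1/n) R^(2/3) √S = (1/0.017) × 2.093^(2/3) × √0.0017 = 3.968 m/s. Hydraulic depth D_h = A/T = 31.37/11.28 = 2.782 m.
Froude number Fr = V/√(g·D_h) = 3.968/√(9.81×2.782) = 0.76, which is less than 1, so the flow is subcritical.

subcritical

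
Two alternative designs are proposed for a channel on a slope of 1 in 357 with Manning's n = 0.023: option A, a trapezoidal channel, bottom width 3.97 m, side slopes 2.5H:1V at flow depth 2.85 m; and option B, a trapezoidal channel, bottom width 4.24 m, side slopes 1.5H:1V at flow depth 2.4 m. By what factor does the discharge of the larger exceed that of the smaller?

1.81

Channel A: With bottom width b = 3.97 m and side slope z = 2.5: A = (b + zy)y = (3.97 + 2.5×2.85)×2.85 = 31.62 m²; P = b + 2y√(1+z²) = 3.97 + 2×2.85×2.693 = 19.32 m. Hydraulic radius R = A/P = 31.62/19.32 = 1.637 m. Q_A = (1/0.023)·31.62·1.637^(2/3)·√0.002801 = 101.1 m³/s.
Channel B: With bottom width b = 4.24 m and side slope z = 1.5: A = (b + zy)y = (4.24 + 1.5×2.4)×2.4 = 18.82 m²; P = b + 2y√(1+z²) = 4.24 + 2×2.4×1.803 = 12.89 m. Hydraulic radius R = A/P = 18.82/12.89 = 1.459 m. Q_B = (1/0.023)·18.82·1.459^(2/3)·√0.002801 = 55.71 m³/s.
The larger discharge is 101.1 m³/s and the smaller is 55.71 m³/s; the ratio is 1.81.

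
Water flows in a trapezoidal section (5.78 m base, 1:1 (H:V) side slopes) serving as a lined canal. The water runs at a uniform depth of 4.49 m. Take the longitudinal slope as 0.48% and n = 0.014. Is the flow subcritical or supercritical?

supercritical

With bottom width b = 5.78 m and side slope z = 1: A = (b + zy)y = (5.78 + 1×4.49)×4.49 = 46.11 m²; P = b + 2y√(1+z²) = 5.78 + 2×4.49×1.414 = 18.48 m.
Hydraulic radius R = A/P = 46.11/18.48 = 2.495 m.
V = (1/n) R^(2/3) √S = (1/0.014) × 2.495^(2/3) × √0.0048 = 9.104 m/s. Hydraulic depth D_h = A/T = 46.11/14.76 = 3.124 m.
Froude number Fr = V/√(g·D_h) = 9.104/√(9.81×3.124) = 1.64, which is greater than 1, so the flow is supercritical.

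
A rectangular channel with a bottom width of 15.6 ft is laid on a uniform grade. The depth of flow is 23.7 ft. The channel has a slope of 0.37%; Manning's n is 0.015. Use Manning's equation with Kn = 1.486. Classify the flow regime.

Flow area A = b·y = 15.6 × 23.7 = 369.7 ft². Wetted perimeter P = b + 2y = 15.6 + 2×23.7 = 63 ft.
Hydraulic radius R = A/P = 369.7/63 = 5.869 ft.
V = (1.486/n) R^(2/3) √S = (1.486/0.015) × 5.869^(2/3) × √0.0037 = 19.61 ft/s. Hydraulic depth D_h = A/T = 369.7/15.6 = 23.7 ft.
Froude number Fr = V/√(g·D_h) = 19.61/√(32.2×23.7) = 0.71, which is less than 1, so the flow is subcritical.

subcritical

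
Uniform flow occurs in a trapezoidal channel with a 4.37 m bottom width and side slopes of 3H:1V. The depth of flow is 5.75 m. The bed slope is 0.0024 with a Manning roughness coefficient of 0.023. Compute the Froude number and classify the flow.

With bottom width b = 4.37 m and side slope z = 3: A = (b + zy)y = (4.37 + 3×5.75)×5.75 = 124.3 m²; P = b + 2y√(1+z²) = 4.37 + 2×5.75×3.162 = 40.74 m.
Hydraulic radius R = A/P = 124.3/40.74 = 3.052 m.
V = (1/n) R^(2/3) √S = (1/0.023) × 3.052^(2/3) × √0.0024 = 4.481 m/s. Hydraulic depth D_h = A/T = 124.3/38.87 = 3.198 m.
Froude number Fr = V/√(g·D_h) = 4.481/√(9.81×3.198) = 0.8, which is less than 1, so the flow is subcritical.

subcritical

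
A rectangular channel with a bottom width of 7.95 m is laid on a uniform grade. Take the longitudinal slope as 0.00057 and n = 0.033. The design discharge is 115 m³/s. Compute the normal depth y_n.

y_n = 9.97 m

Manning's equation rearranged: A R^(2/3) = nQ / (1·√S) = 0.033 × 115 / (√0.00057) = 159.
Try y = 12.7 m: A R^(2/3) = 211.3 — over.
Try y = 7.61 m: A R^(2/3) = 114.7 — short.
Try y = 9.97 m: A R^(2/3) = 159 — ≈ 159.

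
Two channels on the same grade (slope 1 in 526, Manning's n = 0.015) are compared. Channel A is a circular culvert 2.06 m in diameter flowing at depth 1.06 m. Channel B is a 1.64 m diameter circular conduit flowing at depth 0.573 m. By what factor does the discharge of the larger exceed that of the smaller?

3.68

Channel A: For a circular section of diameter D = 2.06 m at depth y = 1.06 m, the central angle is θ = 2 arccos(1 − 2y/D) = 3.2 rad. Then A = (D²/8)(θ − sin θ) = 1.728 m² and P = Dθ/2 = 3.296 m. Hydraulic radius R = A/P = 1.728/3.296 = 0.5244 m. Q_A = (1/0.015)·1.728·0.5244^(2/3)·√0.001901 = 3.267 m³/s.
Channel B: For a circular section of diameter D = 1.64 m at depth y = 0.573 m, the central angle is θ = 2 arccos(1 − 2y/D) = 2.53 rad. Then A = (D²/8)(θ − sin θ) = 0.6573 m² and P = Dθ/2 = 2.074 m. Hydraulic radius R = A/P = 0.6573/2.074 = 0.3169 m. Q_B = (1/0.015)·0.6573·0.3169^(2/3)·√0.001901 = 0.8881 m³/s.
The larger discharge is 3.267 m³/s and the smaller is 0.8881 m³/s; the ratio is 3.68.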